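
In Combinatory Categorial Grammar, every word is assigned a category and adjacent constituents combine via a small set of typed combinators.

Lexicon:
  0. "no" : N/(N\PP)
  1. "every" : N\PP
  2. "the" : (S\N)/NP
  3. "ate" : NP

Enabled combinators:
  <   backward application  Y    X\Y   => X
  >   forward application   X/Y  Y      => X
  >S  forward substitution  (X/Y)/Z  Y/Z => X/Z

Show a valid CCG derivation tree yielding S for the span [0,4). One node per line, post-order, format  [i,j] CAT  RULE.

[0,1] N/(N\PP)  lex  "no"
[1,2] N\PP  lex  "every"
[0,2] N  >  k=1
[2,3] (S\N)/NP  lex  "the"
[3,4] NP  lex  "ate"
[2,4] S\N  >  k=3
[0,4] S  <  k=2

[0,4] S   <
  [0,2] N   >
    [0,1] "no" : N/(N\PP)
    [1,2] "every" : N\PP
  [2,4] S\N   >
    [2,3] "the" : (S\N)/NP
    [3,4] "ate" : NP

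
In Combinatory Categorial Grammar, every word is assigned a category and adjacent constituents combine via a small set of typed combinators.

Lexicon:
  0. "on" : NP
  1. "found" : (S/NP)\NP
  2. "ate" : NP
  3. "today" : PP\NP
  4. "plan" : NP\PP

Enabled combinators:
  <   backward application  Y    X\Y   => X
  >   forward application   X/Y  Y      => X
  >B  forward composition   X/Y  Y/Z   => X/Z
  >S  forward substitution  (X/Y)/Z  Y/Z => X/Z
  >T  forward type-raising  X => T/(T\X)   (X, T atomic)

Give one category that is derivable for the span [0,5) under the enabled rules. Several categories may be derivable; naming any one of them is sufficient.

[0,5] S   >
  [0,2] S/NP   <
    [0,1] "on" : NP
    [1,2] "found" : (S/NP)\NP
  [2,5] NP   <
    [2,4] PP   <
      [2,3] "ate" : NP
      [3,4] "today" : PP\NP
    [4,5] "plan" : NP\PP

S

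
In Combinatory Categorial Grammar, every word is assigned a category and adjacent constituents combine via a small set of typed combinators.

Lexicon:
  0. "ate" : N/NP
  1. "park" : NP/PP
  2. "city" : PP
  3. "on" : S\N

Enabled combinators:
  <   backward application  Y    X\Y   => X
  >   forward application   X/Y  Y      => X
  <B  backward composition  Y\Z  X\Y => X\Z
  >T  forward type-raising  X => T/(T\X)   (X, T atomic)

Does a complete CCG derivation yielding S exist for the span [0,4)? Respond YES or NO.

YES

[0,4] S   <
  [0,3] N   >
    [0,1] "ate" : N/NP
    [1,3] NP   >
      [1,2] "park" : NP/PP
      [2,3] "city" : PP
  [3,4] "on" : S\N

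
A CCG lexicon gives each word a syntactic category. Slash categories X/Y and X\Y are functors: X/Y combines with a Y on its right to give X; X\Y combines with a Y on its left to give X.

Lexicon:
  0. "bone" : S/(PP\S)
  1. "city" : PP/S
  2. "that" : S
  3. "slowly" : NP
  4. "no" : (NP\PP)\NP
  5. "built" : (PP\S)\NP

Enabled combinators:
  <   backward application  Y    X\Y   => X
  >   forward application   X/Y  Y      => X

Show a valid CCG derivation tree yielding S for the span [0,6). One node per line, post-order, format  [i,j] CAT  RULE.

[0,1] S/(PP\S)  lex  "bone"
[1,2] PP/S  lex  "city"
[2,3] S  lex  "that"
[1,3] PP  >  k=2
[3,4] NP  lex  "slowly"
[4,5] (NP\PP)\NP  lex  "no"
[3,5] NP\PP  <  k=4
[1,5] NP  <  k=3
[5,6] (PP\S)\NP  lex  "built"
[1,6] PP\S  <  k=5
[0,6] S  >  k=1

[0,6] S   >
  [0,1] "bone" : S/(PP\S)
  [1,6] PP\S   <
    [1,5] NP   <
      [1,3] PP   >
        [1,2] "city" : PP/S
        [2,3] "that" : S
      [3,5] NP\PP   <
        [3,4] "slowly" : NP
        [4,5] "no" : (NP\PP)\NP
    [5,6] "built" : (PP\S)\NP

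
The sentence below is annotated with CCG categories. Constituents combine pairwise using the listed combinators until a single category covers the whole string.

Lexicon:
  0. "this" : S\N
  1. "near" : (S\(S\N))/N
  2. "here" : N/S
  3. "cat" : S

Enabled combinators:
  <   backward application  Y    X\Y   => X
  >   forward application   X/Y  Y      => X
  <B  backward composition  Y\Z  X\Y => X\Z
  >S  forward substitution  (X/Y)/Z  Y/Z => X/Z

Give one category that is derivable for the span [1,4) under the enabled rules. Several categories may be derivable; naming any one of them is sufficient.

S\(S\N)

[0,4] S   <
  [0,1] "this" : S\N
  [1,4] S\(S\N)   >
    [1,2] "near" : (S\(S\N))/N
    [2,4] N   >
      [2,3] "here" : N/S
      [3,4] "cat" : S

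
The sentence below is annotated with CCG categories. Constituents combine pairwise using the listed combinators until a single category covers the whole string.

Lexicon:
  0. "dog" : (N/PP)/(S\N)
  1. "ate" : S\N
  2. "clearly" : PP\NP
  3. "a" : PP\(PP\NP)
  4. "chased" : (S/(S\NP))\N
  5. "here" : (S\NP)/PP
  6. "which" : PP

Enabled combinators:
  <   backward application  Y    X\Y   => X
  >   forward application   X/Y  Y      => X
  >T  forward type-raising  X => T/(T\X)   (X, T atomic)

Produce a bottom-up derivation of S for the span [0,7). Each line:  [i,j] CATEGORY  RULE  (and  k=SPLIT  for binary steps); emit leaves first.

[0,1] (N/PP)/(S\N)  lex  "dog"
[1,2] S\N  lex  "ate"
[0,2] N/PP  >  k=1
[2,3] PP\NP  lex  "clearly"
[3,4] PP\(PP\NP)  lex  "a"
[2,4] PP  <  k=3
[0,4] N  >  k=2
[4,5] (S/(S\NP))\N  lex  "chased"
[0,5] S/(S\NP)  <  k=4
[5,6] (S\NP)/PP  lex  "here"
[6,7] PP  lex  "which"
[5,7] S\NP  >  k=6
[0,7] S  >  k=5

[0,7] S   >
  [0,5] S/(S\NP)   <
    [0,4] N   >
      [0,2] N/PP   >
        [0,1] "dog" : (N/PP)/(S\N)
        [1,2] "ate" : S\N
      [2,4] PP   <
        [2,3] "clearly" : PP\NP
        [3,4] "a" : PP\(PP\NP)
    [4,5] "chased" : (S/(S\NP))\N
  [5,7] S\NP   >
    [5,6] "here" : (S\NP)/PP
    [6,7] "which" : PP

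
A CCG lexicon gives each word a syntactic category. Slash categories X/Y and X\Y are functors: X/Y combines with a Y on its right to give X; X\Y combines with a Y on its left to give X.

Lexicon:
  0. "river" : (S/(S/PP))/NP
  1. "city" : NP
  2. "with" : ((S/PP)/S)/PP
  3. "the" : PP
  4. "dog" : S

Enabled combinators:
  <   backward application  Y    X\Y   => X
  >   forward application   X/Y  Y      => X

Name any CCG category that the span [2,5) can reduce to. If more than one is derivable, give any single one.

[0,5] S   >
  [0,2] S/(S/PP)   >
    [0,1] "river" : (S/(S/PP))/NP
    [1,2] "city" : NP
  [2,5] S/PP   >
    [2,4] (S/PP)/S   >
      [2,3] "with" : ((S/PP)/S)/PP
      [3,4] "the" : PP
    [4,5] "dog" : S

S/PP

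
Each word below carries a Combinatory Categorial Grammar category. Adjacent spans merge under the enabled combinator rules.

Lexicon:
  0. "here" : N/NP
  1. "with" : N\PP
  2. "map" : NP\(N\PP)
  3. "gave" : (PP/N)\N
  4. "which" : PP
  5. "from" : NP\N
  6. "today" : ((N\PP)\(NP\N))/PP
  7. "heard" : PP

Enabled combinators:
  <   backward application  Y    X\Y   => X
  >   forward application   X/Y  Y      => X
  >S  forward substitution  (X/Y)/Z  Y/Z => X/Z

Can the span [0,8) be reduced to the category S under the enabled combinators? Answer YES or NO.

N/NP N\PP NP\(N\PP) (PP/N)\N PP NP\N ((N\PP)\(NP\N))/PP PP
CKY chart[0,8] = {PP}; S ∉ chart

NO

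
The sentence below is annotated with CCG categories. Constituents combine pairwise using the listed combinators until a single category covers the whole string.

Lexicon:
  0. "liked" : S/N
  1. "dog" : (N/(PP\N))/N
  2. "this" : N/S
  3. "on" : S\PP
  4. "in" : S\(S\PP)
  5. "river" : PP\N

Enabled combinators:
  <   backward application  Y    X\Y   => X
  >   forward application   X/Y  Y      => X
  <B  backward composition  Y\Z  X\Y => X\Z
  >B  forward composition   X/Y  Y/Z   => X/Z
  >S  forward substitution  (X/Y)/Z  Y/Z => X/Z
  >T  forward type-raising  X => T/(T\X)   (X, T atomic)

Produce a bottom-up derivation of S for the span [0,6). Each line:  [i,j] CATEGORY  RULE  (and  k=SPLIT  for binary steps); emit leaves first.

[0,1] S/N  lex  "liked"
[1,2] (N/(PP\N))/N  lex  "dog"
[2,3] N/S  lex  "this"
[3,4] S\PP  lex  "on"
[4,5] S\(S\PP)  lex  "in"
[3,5] S  <  k=4
[2,5] N  >  k=3
[1,5] N/(PP\N)  >  k=2
[5,6] PP\N  lex  "river"
[1,6] N  >  k=5
[0,6] S  >  k=1

[0,6] S   >
  [0,1] "liked" : S/N
  [1,6] N   >
    [1,5] N/(PP\N)   >
      [1,2] "dog" : (N/(PP\N))/N
      [2,5] N   >
        [2,3] "this" : N/S
        [3,5] S   <
          [3,4] "on" : S\PP
          [4,5] "in" : S\(S\PP)
    [5,6] "river" : PP\N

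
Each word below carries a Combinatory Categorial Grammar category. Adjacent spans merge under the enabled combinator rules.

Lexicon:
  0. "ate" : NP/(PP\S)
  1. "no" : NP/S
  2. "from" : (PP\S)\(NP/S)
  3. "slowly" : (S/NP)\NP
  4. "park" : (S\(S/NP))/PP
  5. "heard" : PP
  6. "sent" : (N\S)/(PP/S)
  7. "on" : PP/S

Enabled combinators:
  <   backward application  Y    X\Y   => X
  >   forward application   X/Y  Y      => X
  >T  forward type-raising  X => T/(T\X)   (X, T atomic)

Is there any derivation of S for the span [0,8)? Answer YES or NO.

NP/(PP\S) NP/S (PP\S)\(NP/S) (S/NP)\NP (S\(S/NP))/PP PP (N\S)/(PP/S) PP/S
CKY chart[0,8] = {N, N/(N\N), NP/(NP\N), PP/(PP\N), S/(S\N)}; S ∉ chart

NO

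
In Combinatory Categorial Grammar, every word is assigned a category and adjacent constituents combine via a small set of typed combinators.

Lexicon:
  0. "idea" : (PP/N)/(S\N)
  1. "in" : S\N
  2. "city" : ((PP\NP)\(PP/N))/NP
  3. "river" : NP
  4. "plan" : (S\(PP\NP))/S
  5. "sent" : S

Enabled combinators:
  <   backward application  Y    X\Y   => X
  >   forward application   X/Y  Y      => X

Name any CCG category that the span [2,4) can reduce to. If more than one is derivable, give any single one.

(PP\NP)\(PP/N)

[0,6] S   <
  [0,4] PP\NP   <
    [0,2] PP/N   >
      [0,1] "idea" : (PP/N)/(S\N)
      [1,2] "in" : S\N
    [2,4] (PP\NP)\(PP/N)   >
      [2,3] "city" : ((PP\NP)\(PP/N))/NP
      [3,4] "river" : NP
  [4,6] S\(PP\NP)   >
    [4,5] "plan" : (S\(PP\NP))/S
    [5,6] "sent" : S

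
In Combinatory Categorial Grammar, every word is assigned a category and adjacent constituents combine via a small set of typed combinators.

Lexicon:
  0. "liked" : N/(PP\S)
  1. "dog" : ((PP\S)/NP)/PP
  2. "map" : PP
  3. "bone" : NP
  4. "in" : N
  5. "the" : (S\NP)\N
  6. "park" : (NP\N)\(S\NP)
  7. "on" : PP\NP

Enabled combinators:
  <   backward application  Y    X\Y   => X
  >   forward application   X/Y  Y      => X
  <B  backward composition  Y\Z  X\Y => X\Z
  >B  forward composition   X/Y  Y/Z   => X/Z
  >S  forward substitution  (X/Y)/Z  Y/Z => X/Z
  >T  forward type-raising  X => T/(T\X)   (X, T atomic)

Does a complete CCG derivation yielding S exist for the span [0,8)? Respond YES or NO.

NO

N/(PP\S) ((PP\S)/NP)/PP PP NP N (S\NP)\N (NP\N)\(S\NP) PP\NP
CKY chart[0,8] = {N/(N\PP), NP/(NP\PP), PP, PP/(PP\PP), S/(S\PP)}; S ∉ chart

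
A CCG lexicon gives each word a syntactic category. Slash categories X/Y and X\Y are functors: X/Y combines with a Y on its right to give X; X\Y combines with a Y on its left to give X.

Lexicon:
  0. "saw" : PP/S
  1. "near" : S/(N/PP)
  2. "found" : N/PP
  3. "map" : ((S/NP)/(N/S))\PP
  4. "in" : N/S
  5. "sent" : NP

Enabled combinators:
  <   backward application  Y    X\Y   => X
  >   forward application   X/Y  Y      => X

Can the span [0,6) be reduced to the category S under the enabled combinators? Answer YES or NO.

[0,6] S   >
  [0,5] S/NP   >
    [0,4] (S/NP)/(N/S)   <
      [0,3] PP   >
        [0,1] "saw" : PP/S
        [1,3] S   >
          [1,2] "near" : S/(N/PP)
          [2,3] "found" : N/PP
      [3,4] "map" : ((S/NP)/(N/S))\PP
    [4,5] "in" : N/S
  [5,6] "sent" : NP

YES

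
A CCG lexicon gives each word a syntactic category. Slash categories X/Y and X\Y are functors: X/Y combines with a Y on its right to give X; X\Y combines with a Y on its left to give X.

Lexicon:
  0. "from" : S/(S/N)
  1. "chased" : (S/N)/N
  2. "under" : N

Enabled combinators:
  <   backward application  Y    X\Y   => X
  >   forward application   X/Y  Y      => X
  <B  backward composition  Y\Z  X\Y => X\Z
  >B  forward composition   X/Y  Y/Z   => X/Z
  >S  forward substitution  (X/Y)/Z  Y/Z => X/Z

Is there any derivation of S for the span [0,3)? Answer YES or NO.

[0,3] S   >
  [0,1] "from" : S/(S/N)
  [1,3] S/N   >
    [1,2] "chased" : (S/N)/N
    [2,3] "under" : N

YES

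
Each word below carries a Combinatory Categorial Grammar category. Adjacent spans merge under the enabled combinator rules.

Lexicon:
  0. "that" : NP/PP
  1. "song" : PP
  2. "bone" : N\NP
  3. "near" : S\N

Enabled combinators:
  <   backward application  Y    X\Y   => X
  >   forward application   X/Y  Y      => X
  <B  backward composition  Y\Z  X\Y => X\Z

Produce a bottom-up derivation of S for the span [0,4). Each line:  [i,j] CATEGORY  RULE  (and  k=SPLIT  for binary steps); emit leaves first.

[0,1] NP/PP  lex  "that"
[1,2] PP  lex  "song"
[0,2] NP  >  k=1
[2,3] N\NP  lex  "bone"
[0,3] N  <  k=2
[3,4] S\N  lex  "near"
[0,4] S  <  k=3

[0,4] S   <
  [0,3] N   <
    [0,2] NP   >
      [0,1] "that" : NP/PP
      [1,2] "song" : PP
    [2,3] "bone" : N\NP
  [3,4] "near" : S\N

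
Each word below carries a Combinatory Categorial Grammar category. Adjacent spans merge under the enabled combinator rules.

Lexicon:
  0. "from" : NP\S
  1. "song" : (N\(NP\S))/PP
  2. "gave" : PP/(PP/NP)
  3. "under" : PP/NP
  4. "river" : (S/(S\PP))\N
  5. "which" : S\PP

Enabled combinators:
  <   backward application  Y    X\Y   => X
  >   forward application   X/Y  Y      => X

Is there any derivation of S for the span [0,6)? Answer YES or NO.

[0,6] S   >
  [0,5] S/(S\PP)   <
    [0,4] N   <
      [0,1] "from" : NP\S
      [1,4] N\(NP\S)   >
        [1,2] "song" : (N\(NP\S))/PP
        [2,4] PP   >
          [2,3] "gave" : PP/(PP/NP)
          [3,4] "under" : PP/NP
    [4,5] "river" : (S/(S\PP))\N
  [5,6] "which" : S\PP

YES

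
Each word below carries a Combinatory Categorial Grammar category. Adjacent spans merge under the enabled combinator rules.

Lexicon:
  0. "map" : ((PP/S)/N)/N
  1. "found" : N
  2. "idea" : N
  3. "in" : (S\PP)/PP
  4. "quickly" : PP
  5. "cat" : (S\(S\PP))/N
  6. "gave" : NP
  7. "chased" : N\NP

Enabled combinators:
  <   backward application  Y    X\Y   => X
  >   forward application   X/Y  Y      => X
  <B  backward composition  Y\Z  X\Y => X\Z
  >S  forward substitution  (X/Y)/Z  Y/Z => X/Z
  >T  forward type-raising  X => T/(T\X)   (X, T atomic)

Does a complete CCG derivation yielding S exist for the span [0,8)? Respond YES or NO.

((PP/S)/N)/N N N (S\PP)/PP PP (S\(S\PP))/N NP N\NP
CKY chart[0,8] = {N/(N\PP), NP/(NP\PP), PP, PP/(PP\PP), S/(S\PP)}; S ∉ chart

NO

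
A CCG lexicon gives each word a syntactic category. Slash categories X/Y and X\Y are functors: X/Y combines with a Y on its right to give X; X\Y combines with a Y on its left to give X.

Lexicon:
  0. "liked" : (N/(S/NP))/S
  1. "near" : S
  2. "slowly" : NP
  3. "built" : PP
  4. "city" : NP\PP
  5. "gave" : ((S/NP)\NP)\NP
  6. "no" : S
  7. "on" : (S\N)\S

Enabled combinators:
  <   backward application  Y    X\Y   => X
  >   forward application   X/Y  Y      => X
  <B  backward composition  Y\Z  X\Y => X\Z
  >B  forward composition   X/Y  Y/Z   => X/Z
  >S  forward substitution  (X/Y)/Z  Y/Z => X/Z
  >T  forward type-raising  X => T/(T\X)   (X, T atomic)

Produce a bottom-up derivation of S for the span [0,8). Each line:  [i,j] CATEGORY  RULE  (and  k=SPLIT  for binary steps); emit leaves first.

[0,8] S   <
  [0,6] N   >
    [0,2] N/(S/NP)   >
      [0,1] "liked" : (N/(S/NP))/S
      [1,2] "near" : S
    [2,6] S/NP   <
      [2,3] "slowly" : NP
      [3,6] (S/NP)\NP   <
        [3,5] NP   <
          [3,4] "built" : PP
          [4,5] "city" : NP\PP
        [5,6] "gave" : ((S/NP)\NP)\NP
  [6,8] S\N   <
    [6,7] "no" : S
    [7,8] "on" : (S\N)\S

[0,1] (N/(S/NP))/S  lex  "liked"
[1,2] S  lex  "near"
[0,2] N/(S/NP)  >  k=1
[2,3] NP  lex  "slowly"
[3,4] PP  lex  "built"
[4,5] NP\PP  lex  "city"
[3,5] NP  <  k=4
[5,6] ((S/NP)\NP)\NP  lex  "gave"
[3,6] (S/NP)\NP  <  k=5
[2,6] S/NP  <  k=3
[0,6] N  >  k=2
[6,7] S  lex  "no"
[7,8] (S\N)\S  lex  "on"
[6,8] S\N  <  k=7
[0,8] S  <  k=6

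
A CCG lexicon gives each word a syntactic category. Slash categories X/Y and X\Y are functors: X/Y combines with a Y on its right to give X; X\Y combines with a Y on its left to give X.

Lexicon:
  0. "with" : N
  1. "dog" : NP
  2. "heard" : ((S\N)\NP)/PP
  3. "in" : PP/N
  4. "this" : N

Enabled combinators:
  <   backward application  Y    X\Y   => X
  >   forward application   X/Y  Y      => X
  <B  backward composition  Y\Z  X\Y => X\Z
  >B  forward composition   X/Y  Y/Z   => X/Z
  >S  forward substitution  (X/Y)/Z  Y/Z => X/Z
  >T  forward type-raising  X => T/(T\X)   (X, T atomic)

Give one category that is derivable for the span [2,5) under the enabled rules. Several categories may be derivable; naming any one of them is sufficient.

[0,5] S   <
  [0,1] "with" : N
  [1,5] S\N   <
    [1,2] "dog" : NP
    [2,5] (S\N)\NP   >
      [2,3] "heard" : ((S\N)\NP)/PP
      [3,5] PP   >
        [3,4] "in" : PP/N
        [4,5] "this" : N

(S\N)\NP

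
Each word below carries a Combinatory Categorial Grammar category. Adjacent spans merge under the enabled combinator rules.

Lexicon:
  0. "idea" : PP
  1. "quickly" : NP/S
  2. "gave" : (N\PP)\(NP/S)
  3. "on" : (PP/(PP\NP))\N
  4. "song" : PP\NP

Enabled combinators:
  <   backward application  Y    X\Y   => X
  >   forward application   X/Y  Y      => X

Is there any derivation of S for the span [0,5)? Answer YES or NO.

NO

PP NP/S (N\PP)\(NP/S) (PP/(PP\NP))\N PP\NP
CKY chart[0,5] = {PP}; S ∉ chart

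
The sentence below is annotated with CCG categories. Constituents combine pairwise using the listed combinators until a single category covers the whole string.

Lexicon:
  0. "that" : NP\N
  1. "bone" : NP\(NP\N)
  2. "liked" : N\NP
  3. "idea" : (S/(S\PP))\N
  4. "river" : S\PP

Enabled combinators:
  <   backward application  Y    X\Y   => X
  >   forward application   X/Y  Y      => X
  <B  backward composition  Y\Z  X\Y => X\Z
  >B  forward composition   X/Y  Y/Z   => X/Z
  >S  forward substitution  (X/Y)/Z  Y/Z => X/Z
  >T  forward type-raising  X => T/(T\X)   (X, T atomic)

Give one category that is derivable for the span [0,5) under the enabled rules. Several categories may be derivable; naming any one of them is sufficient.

[0,5] S   >
  [0,4] S/(S\PP)   <
    [0,3] N   <
      [0,2] NP   <
        [0,1] "that" : NP\N
        [1,2] "bone" : NP\(NP\N)
      [2,3] "liked" : N\NP
    [3,4] "idea" : (S/(S\PP))\N
  [4,5] "river" : S\PP

S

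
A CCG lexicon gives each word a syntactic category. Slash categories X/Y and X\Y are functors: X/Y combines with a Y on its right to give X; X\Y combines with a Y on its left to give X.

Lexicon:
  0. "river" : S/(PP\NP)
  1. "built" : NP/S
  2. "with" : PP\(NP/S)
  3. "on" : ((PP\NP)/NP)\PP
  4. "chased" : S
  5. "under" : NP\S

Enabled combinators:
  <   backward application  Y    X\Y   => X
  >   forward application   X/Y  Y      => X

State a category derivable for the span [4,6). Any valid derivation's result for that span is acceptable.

[0,6] S   >
  [0,1] "river" : S/(PP\NP)
  [1,6] PP\NP   >
    [1,4] (PP\NP)/NP   <
      [1,3] PP   <
        [1,2] "built" : NP/S
        [2,3] "with" : PP\(NP/S)
      [3,4] "on" : ((PP\NP)/NP)\PP
    [4,6] NP   <
      [4,5] "chased" : S
      [5,6] "under" : NP\S

NP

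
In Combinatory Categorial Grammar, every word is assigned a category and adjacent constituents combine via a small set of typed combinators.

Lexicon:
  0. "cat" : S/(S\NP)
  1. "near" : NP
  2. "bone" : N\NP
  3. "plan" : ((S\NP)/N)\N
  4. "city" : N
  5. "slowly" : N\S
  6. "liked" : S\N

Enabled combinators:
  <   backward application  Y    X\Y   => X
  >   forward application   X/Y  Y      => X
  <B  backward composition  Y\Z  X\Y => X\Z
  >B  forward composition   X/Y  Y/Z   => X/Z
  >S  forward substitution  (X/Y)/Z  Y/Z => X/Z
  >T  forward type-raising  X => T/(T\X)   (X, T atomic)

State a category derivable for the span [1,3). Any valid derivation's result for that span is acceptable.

[0,7] S   >
  [0,1] "cat" : S/(S\NP)
  [1,7] S\NP   <B
    [1,6] N\NP   <B
      [1,5] S\NP   >
        [1,4] (S\NP)/N   <
          [1,3] N   <
            [1,2] "near" : NP
            [2,3] "bone" : N\NP
          [3,4] "plan" : ((S\NP)/N)\N
        [4,5] "city" : N
      [5,6] "slowly" : N\S
    [6,7] "liked" : S\N

N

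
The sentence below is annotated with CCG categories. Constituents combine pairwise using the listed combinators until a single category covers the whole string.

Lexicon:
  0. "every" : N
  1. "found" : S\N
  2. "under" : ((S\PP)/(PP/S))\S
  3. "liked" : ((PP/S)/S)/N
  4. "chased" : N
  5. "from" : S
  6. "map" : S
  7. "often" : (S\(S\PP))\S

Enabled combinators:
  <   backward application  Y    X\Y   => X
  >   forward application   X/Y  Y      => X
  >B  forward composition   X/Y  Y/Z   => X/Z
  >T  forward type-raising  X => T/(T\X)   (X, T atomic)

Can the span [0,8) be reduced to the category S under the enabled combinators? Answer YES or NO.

[0,8] S   <
  [0,6] S\PP   >
    [0,3] (S\PP)/(PP/S)   <
      [0,2] S   >
        [0,1] S/(S\N)   >T
          [0,1] "every" : N
        [1,2] "found" : S\N
      [2,3] "under" : ((S\PP)/(PP/S))\S
    [3,6] PP/S   >
      [3,5] (PP/S)/S   >
        [3,4] "liked" : ((PP/S)/S)/N
        [4,5] "chased" : N
      [5,6] "from" : S
  [6,8] S\(S\PP)   <
    [6,7] "map" : S
    [7,8] "often" : (S\(S\PP))\S

YES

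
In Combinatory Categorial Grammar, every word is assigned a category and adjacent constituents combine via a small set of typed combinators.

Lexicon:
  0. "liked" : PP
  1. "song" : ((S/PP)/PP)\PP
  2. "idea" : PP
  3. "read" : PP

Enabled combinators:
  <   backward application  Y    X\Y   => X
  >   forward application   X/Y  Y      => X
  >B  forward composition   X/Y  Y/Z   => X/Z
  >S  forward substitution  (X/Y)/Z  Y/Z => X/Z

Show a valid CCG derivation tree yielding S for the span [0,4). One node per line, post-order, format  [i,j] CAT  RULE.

[0,1] PP  lex  "liked"
[1,2] ((S/PP)/PP)\PP  lex  "song"
[0,2] (S/PP)/PP  <  k=1
[2,3] PP  lex  "idea"
[0,3] S/PP  >  k=2
[3,4] PP  lex  "read"
[0,4] S  >  k=3

[0,4] S   >
  [0,3] S/PP   >
    [0,2] (S/PP)/PP   <
      [0,1] "liked" : PP
      [1,2] "song" : ((S/PP)/PP)\PP
    [2,3] "idea" : PP
  [3,4] "read" : PP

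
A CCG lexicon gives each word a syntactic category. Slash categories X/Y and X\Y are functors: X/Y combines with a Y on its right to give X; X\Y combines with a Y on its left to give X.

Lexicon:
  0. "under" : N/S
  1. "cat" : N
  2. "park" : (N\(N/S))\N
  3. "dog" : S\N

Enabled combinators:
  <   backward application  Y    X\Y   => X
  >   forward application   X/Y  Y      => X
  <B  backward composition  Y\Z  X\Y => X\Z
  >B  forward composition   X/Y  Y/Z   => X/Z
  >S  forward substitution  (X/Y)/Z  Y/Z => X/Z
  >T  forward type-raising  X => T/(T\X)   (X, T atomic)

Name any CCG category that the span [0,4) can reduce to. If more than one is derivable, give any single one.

[0,4] S   <
  [0,3] N   <
    [0,1] "under" : N/S
    [1,3] N\(N/S)   <
      [1,2] "cat" : N
      [2,3] "park" : (N\(N/S))\N
  [3,4] "dog" : S\N

S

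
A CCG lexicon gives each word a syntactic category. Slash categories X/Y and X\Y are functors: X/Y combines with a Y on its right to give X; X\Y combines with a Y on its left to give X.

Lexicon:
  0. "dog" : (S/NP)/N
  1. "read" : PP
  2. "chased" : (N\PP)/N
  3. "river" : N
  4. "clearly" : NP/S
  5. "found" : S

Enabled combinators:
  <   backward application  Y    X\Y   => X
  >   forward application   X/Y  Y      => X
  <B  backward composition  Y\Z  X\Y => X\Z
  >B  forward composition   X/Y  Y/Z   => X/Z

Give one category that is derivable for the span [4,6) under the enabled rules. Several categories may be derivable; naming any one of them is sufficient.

[0,6] S   >
  [0,4] S/NP   >
    [0,1] "dog" : (S/NP)/N
    [1,4] N   <
      [1,2] "read" : PP
      [2,4] N\PP   >
        [2,3] "chased" : (N\PP)/N
        [3,4] "river" : N
  [4,6] NP   >
    [4,5] "clearly" : NP/S
    [5,6] "found" : S

NP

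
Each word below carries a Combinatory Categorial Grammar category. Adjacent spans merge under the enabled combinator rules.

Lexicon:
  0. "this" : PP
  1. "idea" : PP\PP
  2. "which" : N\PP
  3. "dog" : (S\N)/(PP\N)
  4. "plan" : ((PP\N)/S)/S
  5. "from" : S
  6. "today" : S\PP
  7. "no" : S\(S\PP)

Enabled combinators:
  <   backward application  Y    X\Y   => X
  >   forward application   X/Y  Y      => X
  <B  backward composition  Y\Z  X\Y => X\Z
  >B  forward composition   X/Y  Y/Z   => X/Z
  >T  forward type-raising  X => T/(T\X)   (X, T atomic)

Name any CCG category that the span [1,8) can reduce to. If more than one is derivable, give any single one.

[0,8] S   <
  [0,1] "this" : PP
  [1,8] S\PP   <B
    [1,3] N\PP   <B
      [1,2] "idea" : PP\PP
      [2,3] "which" : N\PP
    [3,8] S\N   >
      [3,4] "dog" : (S\N)/(PP\N)
      [4,8] PP\N   >
        [4,6] (PP\N)/S   >
          [4,5] "plan" : ((PP\N)/S)/S
          [5,6] "from" : S
        [6,8] S   <
          [6,7] "today" : S\PP
          [7,8] "no" : S\(S\PP)

S\PP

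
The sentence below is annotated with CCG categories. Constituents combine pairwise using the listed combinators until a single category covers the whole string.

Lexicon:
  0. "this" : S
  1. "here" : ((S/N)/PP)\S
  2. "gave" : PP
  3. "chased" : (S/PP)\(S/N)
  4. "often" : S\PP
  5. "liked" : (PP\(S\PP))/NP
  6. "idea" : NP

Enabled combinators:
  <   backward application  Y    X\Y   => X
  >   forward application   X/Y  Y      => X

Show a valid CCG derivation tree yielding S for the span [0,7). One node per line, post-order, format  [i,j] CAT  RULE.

[0,7] S   >
  [0,4] S/PP   <
    [0,3] S/N   >
      [0,2] (S/N)/PP   <
        [0,1] "this" : S
        [1,2] "here" : ((S/N)/PP)\S
      [2,3] "gave" : PP
    [3,4] "chased" : (S/PP)\(S/N)
  [4,7] PP   <
    [4,5] "often" : S\PP
    [5,7] PP\(S\PP)   >
      [5,6] "liked" : (PP\(S\PP))/NP
      [6,7] "idea" : NP

[0,1] S  lex  "this"
[1,2] ((S/N)/PP)\S  lex  "here"
[0,2] (S/N)/PP  <  k=1
[2,3] PP  lex  "gave"
[0,3] S/N  >  k=2
[3,4] (S/PP)\(S/N)  lex  "chased"
[0,4] S/PP  <  k=3
[4,5] S\PP  lex  "often"
[5,6] (PP\(S\PP))/NP  lex  "liked"
[6,7] NP  lex  "idea"
[5,7] PP\(S\PP)  >  k=6
[4,7] PP  <  k=5
[0,7] S  >  k=4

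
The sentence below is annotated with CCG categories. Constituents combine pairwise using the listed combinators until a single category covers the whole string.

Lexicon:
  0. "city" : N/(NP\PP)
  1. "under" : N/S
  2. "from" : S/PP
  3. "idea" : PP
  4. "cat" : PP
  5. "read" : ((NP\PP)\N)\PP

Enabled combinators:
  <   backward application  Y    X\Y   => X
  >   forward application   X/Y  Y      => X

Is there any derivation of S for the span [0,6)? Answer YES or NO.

NO

N/(NP\PP) N/S S/PP PP PP ((NP\PP)\N)\PP
CKY chart[0,6] = {N}; S ∉ chart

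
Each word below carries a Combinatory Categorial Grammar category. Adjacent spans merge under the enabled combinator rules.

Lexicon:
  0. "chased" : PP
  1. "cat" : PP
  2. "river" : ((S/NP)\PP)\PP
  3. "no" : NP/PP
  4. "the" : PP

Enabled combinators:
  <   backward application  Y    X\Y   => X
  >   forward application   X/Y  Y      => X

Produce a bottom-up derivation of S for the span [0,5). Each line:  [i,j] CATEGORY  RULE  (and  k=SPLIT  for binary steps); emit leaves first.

[0,5] S   >
  [0,3] S/NP   <
    [0,1] "chased" : PP
    [1,3] (S/NP)\PP   <
      [1,2] "cat" : PP
      [2,3] "river" : ((S/NP)\PP)\PP
  [3,5] NP   >
    [3,4] "no" : NP/PP
    [4,5] "the" : PP

[0,1] PP  lex  "chased"
[1,2] PP  lex  "cat"
[2,3] ((S/NP)\PP)\PP  lex  "river"
[1,3] (S/NP)\PP  <  k=2
[0,3] S/NP  <  k=1
[3,4] NP/PP  lex  "no"
[4,5] PP  lex  "the"
[3,5] NP  >  k=4
[0,5] S  >  k=3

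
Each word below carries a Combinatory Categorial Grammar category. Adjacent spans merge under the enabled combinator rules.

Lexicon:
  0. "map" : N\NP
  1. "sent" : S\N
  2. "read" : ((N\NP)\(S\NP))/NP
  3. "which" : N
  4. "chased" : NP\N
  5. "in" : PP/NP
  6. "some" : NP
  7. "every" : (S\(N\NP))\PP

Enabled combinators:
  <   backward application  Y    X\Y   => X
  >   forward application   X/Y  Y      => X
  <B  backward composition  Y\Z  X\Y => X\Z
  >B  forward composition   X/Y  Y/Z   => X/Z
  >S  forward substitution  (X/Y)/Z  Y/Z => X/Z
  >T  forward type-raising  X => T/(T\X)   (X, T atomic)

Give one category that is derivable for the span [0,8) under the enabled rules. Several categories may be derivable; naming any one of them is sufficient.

S

[0,8] S   <
  [0,5] N\NP   <
    [0,2] S\NP   <B
      [0,1] "map" : N\NP
      [1,2] "sent" : S\N
    [2,5] (N\NP)\(S\NP)   >
      [2,3] "read" : ((N\NP)\(S\NP))/NP
      [3,5] NP   <
        [3,4] "which" : N
        [4,5] "chased" : NP\N
  [5,8] S\(N\NP)   <
    [5,7] PP   >
      [5,6] "in" : PP/NP
      [6,7] "some" : NP
    [7,8] "every" : (S\(N\NP))\PP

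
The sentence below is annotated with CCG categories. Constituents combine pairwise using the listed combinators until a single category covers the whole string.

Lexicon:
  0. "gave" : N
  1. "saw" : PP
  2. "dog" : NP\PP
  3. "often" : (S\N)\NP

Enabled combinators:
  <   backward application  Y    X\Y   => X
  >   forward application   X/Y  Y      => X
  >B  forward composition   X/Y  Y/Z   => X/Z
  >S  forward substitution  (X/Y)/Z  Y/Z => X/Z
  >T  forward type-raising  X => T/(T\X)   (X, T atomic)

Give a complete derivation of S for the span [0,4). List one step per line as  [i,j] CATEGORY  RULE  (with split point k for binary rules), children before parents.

[0,4] S   <
  [0,1] "gave" : N
  [1,4] S\N   <
    [1,3] NP   <
      [1,2] "saw" : PP
      [2,3] "dog" : NP\PP
    [3,4] "often" : (S\N)\NP

[0,1] N  lex  "gave"
[1,2] PP  lex  "saw"
[2,3] NP\PP  lex  "dog"
[1,3] NP  <  k=2
[3,4] (S\N)\NP  lex  "often"
[1,4] S\N  <  k=3
[0,4] S  <  k=1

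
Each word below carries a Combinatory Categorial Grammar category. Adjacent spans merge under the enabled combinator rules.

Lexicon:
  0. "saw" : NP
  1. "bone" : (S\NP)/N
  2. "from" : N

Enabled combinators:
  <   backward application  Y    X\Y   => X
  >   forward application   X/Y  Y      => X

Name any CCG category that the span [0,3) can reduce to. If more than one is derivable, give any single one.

[0,3] S   <
  [0,1] "saw" : NP
  [1,3] S\NP   >
    [1,2] "bone" : (S\NP)/N
    [2,3] "from" : N

S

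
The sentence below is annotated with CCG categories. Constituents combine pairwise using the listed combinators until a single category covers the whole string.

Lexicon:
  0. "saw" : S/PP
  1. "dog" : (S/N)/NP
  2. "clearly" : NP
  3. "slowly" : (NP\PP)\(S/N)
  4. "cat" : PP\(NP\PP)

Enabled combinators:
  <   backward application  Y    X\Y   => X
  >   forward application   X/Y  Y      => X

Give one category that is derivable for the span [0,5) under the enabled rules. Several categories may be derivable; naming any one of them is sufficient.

S

[0,5] S   >
  [0,1] "saw" : S/PP
  [1,5] PP   <
    [1,4] NP\PP   <
      [1,3] S/N   >
        [1,2] "dog" : (S/N)/NP
        [2,3] "clearly" : NP
      [3,4] "slowly" : (NP\PP)\(S/N)
    [4,5] "cat" : PP\(NP\PP)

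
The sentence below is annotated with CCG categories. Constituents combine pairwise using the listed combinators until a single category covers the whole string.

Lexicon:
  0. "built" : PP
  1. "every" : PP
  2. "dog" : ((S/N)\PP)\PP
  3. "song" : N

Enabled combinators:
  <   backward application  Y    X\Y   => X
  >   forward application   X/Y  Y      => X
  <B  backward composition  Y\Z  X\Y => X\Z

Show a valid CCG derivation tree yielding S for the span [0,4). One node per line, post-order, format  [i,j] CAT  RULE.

[0,1] PP  lex  "built"
[1,2] PP  lex  "every"
[2,3] ((S/N)\PP)\PP  lex  "dog"
[1,3] (S/N)\PP  <  k=2
[0,3] S/N  <  k=1
[3,4] N  lex  "song"
[0,4] S  >  k=3

[0,4] S   >
  [0,3] S/N   <
    [0,1] "built" : PP
    [1,3] (S/N)\PP   <
      [1,2] "every" : PP
      [2,3] "dog" : ((S/N)\PP)\PP
  [3,4] "song" : N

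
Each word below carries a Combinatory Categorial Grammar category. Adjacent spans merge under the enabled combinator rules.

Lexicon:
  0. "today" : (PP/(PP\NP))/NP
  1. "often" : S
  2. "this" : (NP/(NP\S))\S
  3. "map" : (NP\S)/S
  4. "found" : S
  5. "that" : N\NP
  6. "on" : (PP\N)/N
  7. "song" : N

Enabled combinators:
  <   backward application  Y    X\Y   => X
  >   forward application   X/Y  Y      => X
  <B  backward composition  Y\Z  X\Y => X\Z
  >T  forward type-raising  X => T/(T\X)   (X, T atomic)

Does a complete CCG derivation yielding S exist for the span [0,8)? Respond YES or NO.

(PP/(PP\NP))/NP S (NP/(NP\S))\S (NP\S)/S S N\NP (PP\N)/N N
CKY chart[0,8] = {N/(N\PP), NP/(NP\PP), PP, PP/(PP\PP), S/(S\PP)}; S ∉ chart

NO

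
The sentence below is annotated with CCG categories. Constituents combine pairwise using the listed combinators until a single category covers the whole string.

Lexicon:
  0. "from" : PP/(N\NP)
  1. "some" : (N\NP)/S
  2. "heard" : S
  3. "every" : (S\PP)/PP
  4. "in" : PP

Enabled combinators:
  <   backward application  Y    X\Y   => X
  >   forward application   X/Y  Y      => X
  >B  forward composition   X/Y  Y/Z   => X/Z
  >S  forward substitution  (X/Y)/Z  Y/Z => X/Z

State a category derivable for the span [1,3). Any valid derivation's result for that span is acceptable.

N\NP

[0,5] S   <
  [0,3] PP   >
    [0,1] "from" : PP/(N\NP)
    [1,3] N\NP   >
      [1,2] "some" : (N\NP)/S
      [2,3] "heard" : S
  [3,5] S\PP   >
    [3,4] "every" : (S\PP)/PP
    [4,5] "in" : PP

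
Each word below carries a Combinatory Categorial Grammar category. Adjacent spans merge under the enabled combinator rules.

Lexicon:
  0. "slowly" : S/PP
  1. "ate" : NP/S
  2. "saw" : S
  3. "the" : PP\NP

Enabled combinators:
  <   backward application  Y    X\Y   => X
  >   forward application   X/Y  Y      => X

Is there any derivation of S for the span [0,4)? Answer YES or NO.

YES

[0,4] S   >
  [0,1] "slowly" : S/PP
  [1,4] PP   <
    [1,3] NP   >
      [1,2] "ate" : NP/S
      [2,3] "saw" : S
    [3,4] "the" : PP\NP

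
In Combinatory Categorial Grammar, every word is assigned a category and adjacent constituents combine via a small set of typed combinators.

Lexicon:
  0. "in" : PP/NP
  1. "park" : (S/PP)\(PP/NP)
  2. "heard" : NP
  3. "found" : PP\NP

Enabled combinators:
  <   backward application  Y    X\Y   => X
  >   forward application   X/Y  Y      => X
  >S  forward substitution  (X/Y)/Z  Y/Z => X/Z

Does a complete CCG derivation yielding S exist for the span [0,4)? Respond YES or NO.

[0,4] S   >
  [0,2] S/PP   <
    [0,1] "in" : PP/NP
    [1,2] "park" : (S/PP)\(PP/NP)
  [2,4] PP   <
    [2,3] "heard" : NP
    [3,4] "found" : PP\NP

YES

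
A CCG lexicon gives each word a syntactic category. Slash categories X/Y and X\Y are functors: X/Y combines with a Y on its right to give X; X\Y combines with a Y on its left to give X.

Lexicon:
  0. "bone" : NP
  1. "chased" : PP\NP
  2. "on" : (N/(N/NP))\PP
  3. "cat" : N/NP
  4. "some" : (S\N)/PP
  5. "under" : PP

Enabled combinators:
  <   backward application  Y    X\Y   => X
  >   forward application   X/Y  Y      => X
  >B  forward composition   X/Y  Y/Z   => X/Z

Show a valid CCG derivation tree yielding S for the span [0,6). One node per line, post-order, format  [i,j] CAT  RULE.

[0,6] S   <
  [0,4] N   >
    [0,3] N/(N/NP)   <
      [0,2] PP   <
        [0,1] "bone" : NP
        [1,2] "chased" : PP\NP
      [2,3] "on" : (N/(N/NP))\PP
    [3,4] "cat" : N/NP
  [4,6] S\N   >
    [4,5] "some" : (S\N)/PP
    [5,6] "under" : PP

[0,1] NP  lex  "bone"
[1,2] PP\NP  lex  "chased"
[0,2] PP  <  k=1
[2,3] (N/(N/NP))\PP  lex  "on"
[0,3] N/(N/NP)  <  k=2
[3,4] N/NP  lex  "cat"
[0,4] N  >  k=3
[4,5] (S\N)/PP  lex  "some"
[5,6] PP  lex  "under"
[4,6] S\N  >  k=5
[0,6] S  <  k=4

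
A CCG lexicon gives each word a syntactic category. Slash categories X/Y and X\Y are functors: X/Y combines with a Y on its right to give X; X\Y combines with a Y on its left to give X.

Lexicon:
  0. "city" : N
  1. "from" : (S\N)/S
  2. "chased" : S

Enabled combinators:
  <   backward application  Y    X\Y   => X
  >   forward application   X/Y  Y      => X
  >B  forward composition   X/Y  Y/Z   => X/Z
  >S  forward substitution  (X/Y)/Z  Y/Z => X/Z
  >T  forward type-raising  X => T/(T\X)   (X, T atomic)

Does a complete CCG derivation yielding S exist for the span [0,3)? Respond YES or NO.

YES

[0,3] S   <
  [0,1] "city" : N
  [1,3] S\N   >
    [1,2] "from" : (S\N)/S
    [2,3] "chased" : S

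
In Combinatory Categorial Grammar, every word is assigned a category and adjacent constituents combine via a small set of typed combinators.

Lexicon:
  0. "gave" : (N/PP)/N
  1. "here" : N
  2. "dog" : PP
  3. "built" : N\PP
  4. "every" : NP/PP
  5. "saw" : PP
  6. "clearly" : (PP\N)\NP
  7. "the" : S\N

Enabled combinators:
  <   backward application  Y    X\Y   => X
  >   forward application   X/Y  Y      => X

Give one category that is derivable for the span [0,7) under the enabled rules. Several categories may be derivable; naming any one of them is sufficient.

[0,8] S   <
  [0,7] N   >
    [0,2] N/PP   >
      [0,1] "gave" : (N/PP)/N
      [1,2] "here" : N
    [2,7] PP   <
      [2,4] N   <
        [2,3] "dog" : PP
        [3,4] "built" : N\PP
      [4,7] PP\N   <
        [4,6] NP   >
          [4,5] "every" : NP/PP
          [5,6] "saw" : PP
        [6,7] "clearly" : (PP\N)\NP
  [7,8] "the" : S\N

N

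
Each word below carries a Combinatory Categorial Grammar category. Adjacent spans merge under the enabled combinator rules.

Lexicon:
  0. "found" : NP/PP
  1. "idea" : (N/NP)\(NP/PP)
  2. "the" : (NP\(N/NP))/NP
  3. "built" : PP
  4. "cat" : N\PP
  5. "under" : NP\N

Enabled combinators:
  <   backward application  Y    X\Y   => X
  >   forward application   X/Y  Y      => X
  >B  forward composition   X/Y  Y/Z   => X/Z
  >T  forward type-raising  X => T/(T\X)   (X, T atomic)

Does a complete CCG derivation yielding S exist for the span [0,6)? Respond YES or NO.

NO

NP/PP (N/NP)\(NP/PP) (NP\(N/NP))/NP PP N\PP NP\N
CKY chart[0,6] = {N/(N\NP), NP, NP/(NP\NP), PP/(PP\NP), S/(S\NP)}; S ∉ chart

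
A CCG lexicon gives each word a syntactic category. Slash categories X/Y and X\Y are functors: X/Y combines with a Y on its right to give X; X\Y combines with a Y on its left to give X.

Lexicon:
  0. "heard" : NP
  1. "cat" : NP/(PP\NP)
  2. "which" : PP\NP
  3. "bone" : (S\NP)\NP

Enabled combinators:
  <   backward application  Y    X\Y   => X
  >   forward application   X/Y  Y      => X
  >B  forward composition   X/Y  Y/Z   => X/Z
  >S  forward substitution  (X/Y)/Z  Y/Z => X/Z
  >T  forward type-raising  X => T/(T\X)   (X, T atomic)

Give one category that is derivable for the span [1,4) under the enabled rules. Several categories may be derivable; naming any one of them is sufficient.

[0,4] S   >
  [0,1] S/(S\NP)   >T
    [0,1] "heard" : NP
  [1,4] S\NP   <
    [1,3] NP   >
      [1,2] "cat" : NP/(PP\NP)
      [2,3] "which" : PP\NP
    [3,4] "bone" : (S\NP)\NP

S\NP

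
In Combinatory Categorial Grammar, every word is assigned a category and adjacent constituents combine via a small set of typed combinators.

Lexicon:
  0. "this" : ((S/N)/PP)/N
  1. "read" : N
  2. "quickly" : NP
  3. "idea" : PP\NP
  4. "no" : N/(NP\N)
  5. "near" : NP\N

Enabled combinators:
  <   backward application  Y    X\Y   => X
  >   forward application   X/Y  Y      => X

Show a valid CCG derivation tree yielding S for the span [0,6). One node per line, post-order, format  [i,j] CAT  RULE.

[0,1] ((S/N)/PP)/N  lex  "this"
[1,2] N  lex  "read"
[0,2] (S/N)/PP  >  k=1
[2,3] NP  lex  "quickly"
[3,4] PP\NP  lex  "idea"
[2,4] PP  <  k=3
[0,4] S/N  >  k=2
[4,5] N/(NP\N)  lex  "no"
[5,6] NP\N  lex  "near"
[4,6] N  >  k=5
[0,6] S  >  k=4

[0,6] S   >
  [0,4] S/N   >
    [0,2] (S/N)/PP   >
      [0,1] "this" : ((S/N)/PP)/N
      [1,2] "read" : N
    [2,4] PP   <
      [2,3] "quickly" : NP
      [3,4] "idea" : PP\NP
  [4,6] N   >
    [4,5] "no" : N/(NP\N)
    [5,6] "near" : NP\N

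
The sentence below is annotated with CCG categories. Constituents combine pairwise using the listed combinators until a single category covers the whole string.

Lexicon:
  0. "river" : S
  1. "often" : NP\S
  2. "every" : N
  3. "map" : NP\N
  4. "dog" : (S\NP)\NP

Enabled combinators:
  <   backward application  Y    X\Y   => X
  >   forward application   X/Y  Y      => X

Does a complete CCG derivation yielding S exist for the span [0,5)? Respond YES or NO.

[0,5] S   <
  [0,2] NP   <
    [0,1] "river" : S
    [1,2] "often" : NP\S
  [2,5] S\NP   <
    [2,4] NP   <
      [2,3] "every" : N
      [3,4] "map" : NP\N
    [4,5] "dog" : (S\NP)\NP

YES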